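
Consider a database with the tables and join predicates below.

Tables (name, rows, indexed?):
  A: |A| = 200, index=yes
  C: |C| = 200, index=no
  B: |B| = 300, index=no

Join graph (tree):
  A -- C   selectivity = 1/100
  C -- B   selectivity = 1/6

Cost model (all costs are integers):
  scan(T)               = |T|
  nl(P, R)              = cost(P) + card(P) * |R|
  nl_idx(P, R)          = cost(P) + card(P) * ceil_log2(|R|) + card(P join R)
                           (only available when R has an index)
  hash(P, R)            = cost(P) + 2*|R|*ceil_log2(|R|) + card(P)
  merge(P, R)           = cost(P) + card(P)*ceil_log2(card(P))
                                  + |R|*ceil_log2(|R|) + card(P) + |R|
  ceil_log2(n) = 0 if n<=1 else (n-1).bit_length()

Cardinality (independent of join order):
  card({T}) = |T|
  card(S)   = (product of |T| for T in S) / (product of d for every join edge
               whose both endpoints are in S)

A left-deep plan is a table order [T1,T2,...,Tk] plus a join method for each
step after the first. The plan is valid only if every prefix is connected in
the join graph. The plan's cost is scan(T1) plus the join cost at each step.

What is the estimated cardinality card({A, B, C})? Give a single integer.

20000

Tables in S: A(200), B(300), C(200)
Edges inside S: A-C(d=100), C-B(d=6)
numerator = 200 * 300 * 200 = 12000000
denominator = 100 * 6 = 600
card(S) = 12000000 / 600 = 20000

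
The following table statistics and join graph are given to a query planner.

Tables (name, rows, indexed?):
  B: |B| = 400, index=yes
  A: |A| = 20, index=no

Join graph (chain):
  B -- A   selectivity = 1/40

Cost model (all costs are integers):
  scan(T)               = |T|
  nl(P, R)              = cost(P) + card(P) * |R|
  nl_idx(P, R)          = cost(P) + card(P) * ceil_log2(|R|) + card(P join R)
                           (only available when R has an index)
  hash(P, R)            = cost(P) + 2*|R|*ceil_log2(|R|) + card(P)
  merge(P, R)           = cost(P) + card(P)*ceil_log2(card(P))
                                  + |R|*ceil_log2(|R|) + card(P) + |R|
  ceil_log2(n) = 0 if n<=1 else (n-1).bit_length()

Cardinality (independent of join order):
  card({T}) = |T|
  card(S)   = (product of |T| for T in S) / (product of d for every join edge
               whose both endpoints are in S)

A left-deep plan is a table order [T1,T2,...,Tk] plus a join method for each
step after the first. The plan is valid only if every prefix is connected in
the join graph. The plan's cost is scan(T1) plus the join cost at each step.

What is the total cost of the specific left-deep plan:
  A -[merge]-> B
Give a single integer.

step 1: scan A: cost=20, card=20
step 2: join B via merge
    card(P join B) = 20*400/(40) = 200
    cost = 20 + 20*5 + 400*9 + 20 + 400 = 4140

4140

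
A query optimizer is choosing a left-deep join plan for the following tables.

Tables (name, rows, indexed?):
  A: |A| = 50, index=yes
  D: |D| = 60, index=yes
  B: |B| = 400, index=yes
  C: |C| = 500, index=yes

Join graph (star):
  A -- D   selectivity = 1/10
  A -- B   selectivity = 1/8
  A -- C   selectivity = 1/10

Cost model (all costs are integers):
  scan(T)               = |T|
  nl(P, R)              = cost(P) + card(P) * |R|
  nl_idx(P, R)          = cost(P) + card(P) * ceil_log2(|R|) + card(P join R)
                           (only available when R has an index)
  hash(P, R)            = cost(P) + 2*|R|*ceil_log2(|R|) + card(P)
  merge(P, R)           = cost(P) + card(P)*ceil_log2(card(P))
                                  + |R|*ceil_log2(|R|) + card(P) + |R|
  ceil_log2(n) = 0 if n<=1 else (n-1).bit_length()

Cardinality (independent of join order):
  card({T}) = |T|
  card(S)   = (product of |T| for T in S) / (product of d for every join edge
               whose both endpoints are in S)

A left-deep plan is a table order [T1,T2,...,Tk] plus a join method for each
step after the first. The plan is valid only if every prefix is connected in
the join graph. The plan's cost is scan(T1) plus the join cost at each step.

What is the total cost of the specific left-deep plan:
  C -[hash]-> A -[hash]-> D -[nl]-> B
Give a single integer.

6004820

step 1: scan C: cost=500, card=500
step 2: join A via hash
    card(P join A) = 500*50/(10) = 2500
    cost = 500 + 2*50*6 + 500 = 1600
step 3: join D via hash
    card(P join D) = 2500*60/(10) = 15000
    cost = 1600 + 2*60*6 + 2500 = 4820
step 4: join B via nl
    card(P join B) = 15000*400/(8) = 750000
    cost = 4820 + 15000*400 = 6004820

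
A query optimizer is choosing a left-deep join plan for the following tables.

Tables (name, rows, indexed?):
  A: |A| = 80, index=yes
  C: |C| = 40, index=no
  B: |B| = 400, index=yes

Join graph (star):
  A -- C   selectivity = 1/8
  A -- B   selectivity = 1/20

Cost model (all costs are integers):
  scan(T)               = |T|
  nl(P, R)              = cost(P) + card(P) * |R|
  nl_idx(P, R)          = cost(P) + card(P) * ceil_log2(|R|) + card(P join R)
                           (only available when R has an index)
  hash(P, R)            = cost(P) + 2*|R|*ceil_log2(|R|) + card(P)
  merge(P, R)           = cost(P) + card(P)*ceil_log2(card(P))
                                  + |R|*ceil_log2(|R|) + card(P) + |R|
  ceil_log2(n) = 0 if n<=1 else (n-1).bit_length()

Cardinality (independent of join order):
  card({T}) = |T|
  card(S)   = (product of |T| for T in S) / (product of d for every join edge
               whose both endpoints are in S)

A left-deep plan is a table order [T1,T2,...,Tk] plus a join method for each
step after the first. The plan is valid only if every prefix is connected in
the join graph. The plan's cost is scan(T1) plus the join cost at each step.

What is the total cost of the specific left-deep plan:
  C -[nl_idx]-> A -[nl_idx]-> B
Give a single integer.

step 1: scan C: cost=40, card=40
step 2: join A via nl_idx
    card(P join A) = 40*80/(8) = 400
    cost = 40 + 40*7 + 400 = 720
step 3: join B via nl_idx
    card(P join B) = 400*400/(20) = 8000
    cost = 720 + 400*9 + 8000 = 12320

12320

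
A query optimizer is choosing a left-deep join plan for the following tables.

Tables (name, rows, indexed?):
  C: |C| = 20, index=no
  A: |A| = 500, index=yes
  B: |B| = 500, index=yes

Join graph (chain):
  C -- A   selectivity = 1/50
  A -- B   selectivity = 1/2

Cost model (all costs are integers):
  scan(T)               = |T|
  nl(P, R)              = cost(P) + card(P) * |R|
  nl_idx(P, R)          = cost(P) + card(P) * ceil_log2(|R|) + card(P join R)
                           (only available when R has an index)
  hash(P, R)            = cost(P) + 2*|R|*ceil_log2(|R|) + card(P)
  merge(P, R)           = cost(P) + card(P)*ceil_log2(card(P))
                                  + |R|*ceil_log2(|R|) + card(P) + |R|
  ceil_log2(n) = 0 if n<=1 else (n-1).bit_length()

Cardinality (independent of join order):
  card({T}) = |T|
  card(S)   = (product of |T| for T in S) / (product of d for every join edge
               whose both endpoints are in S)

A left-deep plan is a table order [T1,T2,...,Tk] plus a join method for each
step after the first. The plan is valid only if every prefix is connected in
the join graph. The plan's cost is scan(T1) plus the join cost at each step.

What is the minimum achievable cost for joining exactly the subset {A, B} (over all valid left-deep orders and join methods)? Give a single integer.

Selinger DP over subsets of {A,B}:
  {A}: scan cost=500, card=500
  {B}: scan cost=500, card=500
  {AB}: card=125000; try (B,hash)→10000, (A,hash)→10000, (B,merge)→10500, (A,merge)→10500, (B,nl_idx)→130000, (A,nl_idx)→130000 …(+2); best=10000 via (B,hash)

10000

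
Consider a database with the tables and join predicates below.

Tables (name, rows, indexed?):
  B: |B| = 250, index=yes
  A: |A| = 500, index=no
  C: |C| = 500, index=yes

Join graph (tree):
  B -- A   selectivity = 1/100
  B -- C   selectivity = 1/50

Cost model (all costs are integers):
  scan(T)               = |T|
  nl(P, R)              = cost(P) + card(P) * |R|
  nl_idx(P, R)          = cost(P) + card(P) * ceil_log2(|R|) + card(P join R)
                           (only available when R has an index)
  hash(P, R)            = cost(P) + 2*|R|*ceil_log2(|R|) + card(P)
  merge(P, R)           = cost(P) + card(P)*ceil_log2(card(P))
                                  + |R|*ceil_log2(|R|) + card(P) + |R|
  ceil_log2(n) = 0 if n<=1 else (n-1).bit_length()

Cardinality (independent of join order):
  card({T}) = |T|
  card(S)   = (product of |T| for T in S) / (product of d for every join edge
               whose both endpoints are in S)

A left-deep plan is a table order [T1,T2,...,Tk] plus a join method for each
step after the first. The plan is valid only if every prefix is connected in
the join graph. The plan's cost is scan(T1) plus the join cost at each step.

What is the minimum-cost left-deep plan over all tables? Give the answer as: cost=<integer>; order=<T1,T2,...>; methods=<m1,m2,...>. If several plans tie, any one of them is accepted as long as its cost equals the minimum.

Selinger DP (subsets sized 1..n):
  {B}: scan cost=250, card=250
  {A}: scan cost=500, card=500
  {C}: scan cost=500, card=500
  {AB}: card=1250; try (B,hash)→5000, (B,nl_idx)→5750, (A,merge)→7500, (B,merge)→7750, (A,hash)→9500, (A,nl)→125250 …(+1); best=5000 via (B,hash)
  {BC}: card=2500; try (C,nl_idx)→5000, (B,hash)→5000, (B,nl_idx)→7000, (C,merge)→7500, (B,merge)→7750, (C,hash)→9500 …(+2); best=5000 via (C,nl_idx)
  {ABC}: card=12500; try (C,hash)→15250, (A,hash)→16500, (C,merge)→25000, (C,nl_idx)→28750, (A,merge)→42500, (C,nl)→630000 …(+1); best=15250 via (C,hash)

cost=15250; order=A,B,C; methods=hash,hash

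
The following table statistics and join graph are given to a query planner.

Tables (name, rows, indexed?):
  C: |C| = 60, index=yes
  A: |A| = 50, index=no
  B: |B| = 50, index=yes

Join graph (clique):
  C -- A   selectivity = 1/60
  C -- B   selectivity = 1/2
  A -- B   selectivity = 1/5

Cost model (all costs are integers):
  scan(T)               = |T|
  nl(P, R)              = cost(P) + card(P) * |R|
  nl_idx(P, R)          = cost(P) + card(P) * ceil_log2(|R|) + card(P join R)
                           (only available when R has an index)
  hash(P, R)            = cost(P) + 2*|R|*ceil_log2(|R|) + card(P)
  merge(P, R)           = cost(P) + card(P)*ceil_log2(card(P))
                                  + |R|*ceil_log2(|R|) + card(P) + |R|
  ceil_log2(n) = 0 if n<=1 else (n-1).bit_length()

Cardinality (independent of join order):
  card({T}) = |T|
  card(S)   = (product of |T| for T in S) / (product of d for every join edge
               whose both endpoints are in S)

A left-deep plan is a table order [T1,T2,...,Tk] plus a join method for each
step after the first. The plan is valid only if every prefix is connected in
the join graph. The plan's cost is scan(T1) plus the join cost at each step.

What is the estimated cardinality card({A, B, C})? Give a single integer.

250

Tables in S: A(50), B(50), C(60)
Edges inside S: C-A(d=60), C-B(d=2), A-B(d=5)
numerator = 50 * 50 * 60 = 150000
denominator = 60 * 2 * 5 = 600
card(S) = 150000 / 600 = 250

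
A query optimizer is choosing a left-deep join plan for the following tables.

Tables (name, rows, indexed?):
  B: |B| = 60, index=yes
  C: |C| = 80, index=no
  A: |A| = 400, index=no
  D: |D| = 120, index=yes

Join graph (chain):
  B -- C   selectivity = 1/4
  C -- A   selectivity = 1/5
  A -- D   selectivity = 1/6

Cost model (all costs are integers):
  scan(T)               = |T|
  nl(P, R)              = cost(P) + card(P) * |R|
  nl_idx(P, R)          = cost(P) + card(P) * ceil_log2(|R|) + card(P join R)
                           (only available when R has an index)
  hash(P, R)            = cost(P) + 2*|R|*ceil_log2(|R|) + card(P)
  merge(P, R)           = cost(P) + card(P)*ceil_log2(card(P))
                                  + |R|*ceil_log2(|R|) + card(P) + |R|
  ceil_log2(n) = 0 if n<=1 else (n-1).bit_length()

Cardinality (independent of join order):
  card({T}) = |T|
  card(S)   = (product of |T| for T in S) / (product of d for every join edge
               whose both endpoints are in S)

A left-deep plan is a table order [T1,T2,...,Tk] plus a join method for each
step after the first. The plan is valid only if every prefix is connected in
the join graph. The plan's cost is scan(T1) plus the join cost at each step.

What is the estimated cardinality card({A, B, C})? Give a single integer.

96000

Tables in S: A(400), B(60), C(80)
Edges inside S: B-C(d=4), C-A(d=5)
numerator = 400 * 60 * 80 = 1920000
denominator = 4 * 5 = 20
card(S) = 1920000 / 20 = 96000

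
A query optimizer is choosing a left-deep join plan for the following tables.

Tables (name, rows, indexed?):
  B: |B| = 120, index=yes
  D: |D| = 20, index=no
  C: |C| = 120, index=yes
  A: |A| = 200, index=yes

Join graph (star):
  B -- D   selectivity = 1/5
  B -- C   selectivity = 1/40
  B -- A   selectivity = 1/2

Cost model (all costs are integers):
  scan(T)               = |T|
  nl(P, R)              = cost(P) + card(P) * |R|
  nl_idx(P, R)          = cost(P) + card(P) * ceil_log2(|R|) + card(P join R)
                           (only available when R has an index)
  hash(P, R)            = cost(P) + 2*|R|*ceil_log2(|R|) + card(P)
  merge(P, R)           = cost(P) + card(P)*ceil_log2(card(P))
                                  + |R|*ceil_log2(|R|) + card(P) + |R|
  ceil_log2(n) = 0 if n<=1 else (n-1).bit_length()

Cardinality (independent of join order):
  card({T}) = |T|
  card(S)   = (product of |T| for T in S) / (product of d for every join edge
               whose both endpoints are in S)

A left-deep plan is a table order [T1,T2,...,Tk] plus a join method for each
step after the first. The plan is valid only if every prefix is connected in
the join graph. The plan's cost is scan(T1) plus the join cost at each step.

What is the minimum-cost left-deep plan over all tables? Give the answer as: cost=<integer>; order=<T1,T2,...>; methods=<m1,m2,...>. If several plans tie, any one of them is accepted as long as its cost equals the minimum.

cost=6520; order=B,C,D,A; methods=nl_idx,hash,hash

Selinger DP (subsets sized 1..n):
  {B}: scan cost=120, card=120
  {D}: scan cost=20, card=20
  {C}: scan cost=120, card=120
  {A}: scan cost=200, card=200
  {BD}: card=480; try (D,hash)→440, (B,nl_idx)→640, (B,merge)→1100, (D,merge)→1200, (B,hash)→1720, (B,nl)→2420 …(+1); best=440 via (D,hash)
  {BC}: card=360; try (C,nl_idx)→1320, (B,nl_idx)→1320, (C,hash)→1920, (B,hash)→1920, (C,merge)→2040, (B,merge)→2040 …(+2); best=1320 via (C,nl_idx)
  {AB}: card=12000; try (B,hash)→2080, (A,merge)→2880, (B,merge)→2960, (A,hash)→3440, (A,nl_idx)→13080, (B,nl_idx)→13600 …(+2); best=2080 via (B,hash)
  {BCD}: card=1440; try (D,hash)→1880, (C,hash)→2600, (D,merge)→5040, (C,nl_idx)→5240, (C,merge)→6200, (D,nl)→8520 …(+1); best=1880 via (D,hash)
  {ABD}: card=48000; try (A,hash)→4120, (A,merge)→7040, (D,hash)→14280, (A,nl_idx)→52280, (A,nl)→96440, (D,merge)→182200 …(+1); best=4120 via (A,hash)
  {ABC}: card=36000; try (A,hash)→4880, (A,merge)→6720, (C,hash)→15760, (A,nl_idx)→40200, (A,nl)→73320, (C,nl_idx)→122080 …(+2); best=4880 via (A,hash)
  {ABCD}: card=144000; try (A,hash)→6520, (A,merge)→20960, (D,hash)→41080, (C,hash)→53800, (A,nl_idx)→157400, (A,nl)→289880 …(+5); best=6520 via (A,hash)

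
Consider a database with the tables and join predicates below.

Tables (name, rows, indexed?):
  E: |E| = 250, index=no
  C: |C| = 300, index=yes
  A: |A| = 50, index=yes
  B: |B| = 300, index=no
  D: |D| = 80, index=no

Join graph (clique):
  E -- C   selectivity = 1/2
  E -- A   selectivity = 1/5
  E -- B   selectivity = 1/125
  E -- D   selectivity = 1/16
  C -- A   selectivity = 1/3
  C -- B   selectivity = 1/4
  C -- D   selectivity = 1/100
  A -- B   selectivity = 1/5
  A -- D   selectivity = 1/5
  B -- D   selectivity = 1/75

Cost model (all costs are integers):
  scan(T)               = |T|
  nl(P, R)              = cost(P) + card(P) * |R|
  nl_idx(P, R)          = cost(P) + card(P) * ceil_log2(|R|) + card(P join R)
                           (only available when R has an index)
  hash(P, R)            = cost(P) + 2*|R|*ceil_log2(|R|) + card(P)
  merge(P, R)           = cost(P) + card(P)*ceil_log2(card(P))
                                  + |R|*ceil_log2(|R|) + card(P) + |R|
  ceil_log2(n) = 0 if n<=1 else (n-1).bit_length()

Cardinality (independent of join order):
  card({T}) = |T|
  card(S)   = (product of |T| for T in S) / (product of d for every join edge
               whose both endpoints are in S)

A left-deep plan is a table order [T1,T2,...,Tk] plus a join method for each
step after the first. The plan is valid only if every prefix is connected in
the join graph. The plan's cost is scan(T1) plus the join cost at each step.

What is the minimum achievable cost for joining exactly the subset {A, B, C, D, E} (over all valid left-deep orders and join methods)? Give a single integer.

6442

Selinger DP over subsets of {A,B,C,D,E}:
  {E}: scan cost=250, card=250
  {C}: scan cost=300, card=300
  {A}: scan cost=50, card=50
  {B}: scan cost=300, card=300
  {D}: scan cost=80, card=80
  {CE}: card=37500; try (E,hash)→4600, (C,merge)→5500, (E,merge)→5550, (C,hash)→5900, (C,nl_idx)→40000, (C,nl)→75250 …(+1); best=4600 via (E,hash)
  {AE}: card=2500; try (A,hash)→1100, (E,merge)→2650, (A,merge)→2850, (E,hash)→4100, (A,nl_idx)→4250, (E,nl)→12550 …(+1); best=1100 via (A,hash)
  {BE}: card=600; try (E,hash)→4600, (B,merge)→5500, (E,merge)→5550, (B,hash)→5900, (B,nl)→75250, (E,nl)→75300; best=4600 via (E,hash)
  {DE}: card=1250; try (D,hash)→1620, (E,merge)→2970, (D,merge)→3140, (E,hash)→4160, (E,nl)→20080, (D,nl)→20250; best=1620 via (D,hash)
  {AC}: card=5000; try (A,hash)→1200, (C,merge)→3400, (A,merge)→3650, (C,hash)→5500, (C,nl_idx)→5500, (A,nl_idx)→7100 …(+2); best=1200 via (A,hash)
  {BC}: card=22500; try (C,hash)→6000, (B,hash)→6000, (C,merge)→6300, (B,merge)→6300, (C,nl_idx)→25500, (C,nl)→90300 …(+1); best=6000 via (C,hash)
  {CD}: card=240; try (C,nl_idx)→1040, (D,hash)→1720, (C,merge)→3720, (D,merge)→3940, (C,hash)→5560, (C,nl)→24080 …(+1); best=1040 via (C,nl_idx)
  {AB}: card=3000; try (A,hash)→1200, (B,merge)→3400, (A,merge)→3650, (A,nl_idx)→5100, (B,hash)→5500, (B,nl)→15050 …(+1); best=1200 via (A,hash)
  {AD}: card=800; try (A,hash)→760, (D,merge)→1040, (A,merge)→1070, (D,hash)→1220, (A,nl_idx)→1360, (D,nl)→4050 …(+1); best=760 via (A,hash)
  {BD}: card=320; try (D,hash)→1720, (B,merge)→3720, (D,merge)→3940, (B,hash)→5560, (B,nl)→24080, (D,nl)→24300; best=1720 via (D,hash)
  {ACE}: card=125000; try (C,hash)→9000, (E,hash)→10200, (C,merge)→36600, (A,hash)→42700, (E,merge)→73450, (C,nl_idx)→148600 …(+5); best=9000 via (C,hash)
  {BCE}: card=22500; try (C,hash)→10600, (C,merge)→14200, (E,hash)→32500, (C,nl_idx)→32500, (B,hash)→47500, (C,nl)→184600 …(+4); best=10600 via (C,hash)
  {CDE}: card=1875; try (E,hash)→5280, (E,merge)→5450, (C,hash)→8270, (C,nl_idx)→14745, (C,merge)→19620, (D,hash)→43220 …(+4); best=5280 via (E,hash)
  {ABE}: card=1200; try (A,hash)→5800, (E,hash)→8200, (B,hash)→9000, (A,nl_idx)→9400, (A,merge)→11550, (A,nl)→34600 …(+4); best=5800 via (A,hash)
  {ADE}: card=2500; try (A,hash)→3470, (D,hash)→4720, (E,hash)→5560, (A,nl_idx)→11620, (E,merge)→11810, (A,merge)→16970 …(+4); best=3470 via (A,hash)
  {BDE}: card=40; try (E,hash)→6040, (D,hash)→6320, (E,merge)→7170, (B,hash)→8270, (D,merge)→11840, (B,merge)→19620 …(+3); best=6040 via (E,hash)
  {ABC}: card=75000; try (C,hash)→9600, (B,hash)→11600, (A,hash)→29100, (C,merge)→43200, (B,merge)→74200, (C,nl_idx)→103200 …(+5); best=9600 via (C,hash)
  {ACD}: card=800; try (A,hash)→1880, (A,nl_idx)→3280, (A,merge)→3550, (C,hash)→6960, (D,hash)→7320, (C,nl_idx)→8760 …(+5); best=1880 via (A,hash)
  {BCD}: card=240; try (C,nl_idx)→4840, (B,merge)→6200, (B,hash)→6680, (C,hash)→7440, (C,merge)→7920, (D,hash)→29620 …(+4); best=4840 via (C,nl_idx)
  {ABD}: card=640; try (A,hash)→2640, (A,nl_idx)→4280, (A,merge)→5270, (D,hash)→5320, (B,hash)→6960, (B,merge)→12560 …(+4); best=2640 via (A,hash)
  {ABCE}: card=15000; try (C,hash)→12400, (C,merge)→23200, (C,nl_idx)→31600, (A,hash)→33700, (E,hash)→88600, (B,hash)→139400 …(+8); best=12400 via (C,hash)
  {ACDE}: card=1250; try (E,hash)→6680, (A,hash)→7755, (C,hash)→11370, (E,merge)→12930, (A,nl_idx)→17780, (C,nl_idx)→27220 …(+8); best=6680 via (E,hash)
  {BCDE}: card=15; try (C,nl_idx)→6415, (E,hash)→9080, (E,merge)→9250, (C,merge)→9320, (C,hash)→11480, (B,hash)→12555 …(+7); best=6415 via (C,nl_idx)
  {ABDE}: card=16; try (A,nl_idx)→6296, (A,merge)→6670, (A,hash)→6680, (E,hash)→7280, (A,nl)→8040, (D,hash)→8120 …(+7); best=6296 via (A,nl_idx)
  {ABCD}: card=160; try (A,hash)→5680, (A,nl_idx)→6440, (A,merge)→7350, (B,hash)→8080, (C,nl_idx)→8560, (C,hash)→8680 …(+8); best=5680 via (A,hash)
  {ABCDE}: card=2; try (C,nl_idx)→6442, (A,nl_idx)→6507, (A,merge)→6840, (A,hash)→7030, (A,nl)→7165, (E,merge)→9370 …(+11); best=6442 via (C,nl_idx)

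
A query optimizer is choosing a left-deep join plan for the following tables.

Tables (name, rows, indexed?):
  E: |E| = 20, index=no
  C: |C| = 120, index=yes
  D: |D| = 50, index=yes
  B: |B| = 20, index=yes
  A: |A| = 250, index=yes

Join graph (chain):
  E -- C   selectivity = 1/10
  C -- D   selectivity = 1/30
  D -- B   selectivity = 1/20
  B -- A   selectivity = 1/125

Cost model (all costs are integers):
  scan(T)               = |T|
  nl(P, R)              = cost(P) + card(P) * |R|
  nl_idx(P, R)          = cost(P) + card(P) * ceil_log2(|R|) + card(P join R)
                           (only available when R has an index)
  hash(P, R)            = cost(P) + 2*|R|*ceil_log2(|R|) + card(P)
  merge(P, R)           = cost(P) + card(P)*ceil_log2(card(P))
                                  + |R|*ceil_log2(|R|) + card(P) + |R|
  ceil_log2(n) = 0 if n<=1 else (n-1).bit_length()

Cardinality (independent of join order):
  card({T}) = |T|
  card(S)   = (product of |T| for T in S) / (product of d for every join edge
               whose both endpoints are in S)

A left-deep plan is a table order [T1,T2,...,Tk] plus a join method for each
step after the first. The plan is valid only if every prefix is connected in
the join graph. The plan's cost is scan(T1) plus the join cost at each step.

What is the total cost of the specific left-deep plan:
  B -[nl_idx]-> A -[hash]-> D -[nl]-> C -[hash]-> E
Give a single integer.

13460

step 1: scan B: cost=20, card=20
step 2: join A via nl_idx
    card(P join A) = 20*250/(125) = 40
    cost = 20 + 20*8 + 40 = 220
step 3: join D via hash
    card(P join D) = 40*50/(20) = 100
    cost = 220 + 2*50*6 + 40 = 860
step 4: join C via nl
    card(P join C) = 100*120/(30) = 400
    cost = 860 + 100*120 = 12860
step 5: join E via hash
    card(P join E) = 400*20/(10) = 800
    cost = 12860 + 2*20*5 + 400 = 13460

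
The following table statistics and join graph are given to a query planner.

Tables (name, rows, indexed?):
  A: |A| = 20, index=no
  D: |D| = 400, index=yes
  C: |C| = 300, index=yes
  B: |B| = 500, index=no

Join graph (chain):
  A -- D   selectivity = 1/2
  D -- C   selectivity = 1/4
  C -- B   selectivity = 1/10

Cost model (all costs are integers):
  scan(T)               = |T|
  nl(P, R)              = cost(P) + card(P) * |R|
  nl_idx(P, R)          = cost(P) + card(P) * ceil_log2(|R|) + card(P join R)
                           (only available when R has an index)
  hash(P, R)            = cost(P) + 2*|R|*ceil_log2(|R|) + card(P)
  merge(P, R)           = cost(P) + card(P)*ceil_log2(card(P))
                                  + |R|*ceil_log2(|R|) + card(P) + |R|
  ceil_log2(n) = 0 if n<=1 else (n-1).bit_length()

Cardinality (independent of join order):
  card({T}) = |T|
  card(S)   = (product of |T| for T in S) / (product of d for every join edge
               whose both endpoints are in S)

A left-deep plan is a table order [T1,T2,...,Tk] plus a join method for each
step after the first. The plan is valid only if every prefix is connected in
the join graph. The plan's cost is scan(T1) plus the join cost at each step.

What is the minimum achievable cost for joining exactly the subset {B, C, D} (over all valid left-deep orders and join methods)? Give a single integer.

28600

Selinger DP over subsets of {B,C,D}:
  {D}: scan cost=400, card=400
  {C}: scan cost=300, card=300
  {B}: scan cost=500, card=500
  {CD}: card=30000; try (C,hash)→6200, (D,merge)→7300, (C,merge)→7400, (D,hash)→7800, (D,nl_idx)→33000, (C,nl_idx)→34000 …(+2); best=6200 via (C,hash)
  {BC}: card=15000; try (C,hash)→6400, (B,merge)→8300, (C,merge)→8500, (B,hash)→9600, (C,nl_idx)→20000, (B,nl)→150300 …(+1); best=6400 via (C,hash)
  {BCD}: card=1500000; try (D,hash)→28600, (B,hash)→45200, (D,merge)→235400, (B,merge)→491200, (D,nl_idx)→1641400, (D,nl)→6006400 …(+1); best=28600 via (D,hash)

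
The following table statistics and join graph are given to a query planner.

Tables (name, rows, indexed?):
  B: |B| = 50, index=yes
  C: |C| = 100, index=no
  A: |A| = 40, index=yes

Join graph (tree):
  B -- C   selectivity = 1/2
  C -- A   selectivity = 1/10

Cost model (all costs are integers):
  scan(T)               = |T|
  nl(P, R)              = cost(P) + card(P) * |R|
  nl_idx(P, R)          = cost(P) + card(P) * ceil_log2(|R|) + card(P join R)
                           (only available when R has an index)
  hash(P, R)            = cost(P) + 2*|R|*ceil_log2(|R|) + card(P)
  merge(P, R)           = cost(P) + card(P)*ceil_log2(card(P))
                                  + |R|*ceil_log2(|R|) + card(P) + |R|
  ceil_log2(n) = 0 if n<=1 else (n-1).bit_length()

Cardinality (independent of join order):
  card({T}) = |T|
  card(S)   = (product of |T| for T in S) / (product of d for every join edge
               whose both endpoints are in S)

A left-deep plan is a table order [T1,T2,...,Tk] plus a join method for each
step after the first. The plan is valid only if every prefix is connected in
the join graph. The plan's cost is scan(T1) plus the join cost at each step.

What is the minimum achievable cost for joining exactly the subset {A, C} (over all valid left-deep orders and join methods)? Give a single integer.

Selinger DP over subsets of {A,C}:
  {C}: scan cost=100, card=100
  {A}: scan cost=40, card=40
  {AC}: card=400; try (A,hash)→680, (A,nl_idx)→1100, (C,merge)→1120, (A,merge)→1180, (C,hash)→1480, (C,nl)→4040 …(+1); best=680 via (A,hash)

680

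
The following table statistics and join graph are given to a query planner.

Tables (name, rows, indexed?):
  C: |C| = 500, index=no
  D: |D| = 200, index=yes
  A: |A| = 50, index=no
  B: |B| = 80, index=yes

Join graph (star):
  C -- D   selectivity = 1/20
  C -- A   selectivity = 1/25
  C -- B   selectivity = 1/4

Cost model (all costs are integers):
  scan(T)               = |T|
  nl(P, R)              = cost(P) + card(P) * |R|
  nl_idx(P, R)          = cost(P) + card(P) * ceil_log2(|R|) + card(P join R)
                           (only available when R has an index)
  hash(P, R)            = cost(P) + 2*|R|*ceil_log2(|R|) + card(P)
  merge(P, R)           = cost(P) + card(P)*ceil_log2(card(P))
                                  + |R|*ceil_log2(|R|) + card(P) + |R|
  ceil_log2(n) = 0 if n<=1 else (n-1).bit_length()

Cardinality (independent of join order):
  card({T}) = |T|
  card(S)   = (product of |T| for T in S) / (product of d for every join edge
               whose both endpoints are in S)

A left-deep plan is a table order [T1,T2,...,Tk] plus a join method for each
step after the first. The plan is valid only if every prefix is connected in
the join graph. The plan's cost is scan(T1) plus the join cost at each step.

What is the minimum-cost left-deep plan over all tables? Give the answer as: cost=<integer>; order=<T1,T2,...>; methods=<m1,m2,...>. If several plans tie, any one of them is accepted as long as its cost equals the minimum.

cost=16920; order=C,A,D,B; methods=hash,hash,hash

Selinger DP (subsets sized 1..n):
  {C}: scan cost=500, card=500
  {D}: scan cost=200, card=200
  {A}: scan cost=50, card=50
  {B}: scan cost=80, card=80
  {CD}: card=5000; try (D,hash)→4200, (C,merge)→7000, (D,merge)→7300, (C,hash)→9400, (D,nl_idx)→9500, (C,nl)→100200 …(+1); best=4200 via (D,hash)
  {AC}: card=1000; try (A,hash)→1600, (C,merge)→5400, (A,merge)→5850, (C,hash)→9100, (C,nl)→25050, (A,nl)→25500; best=1600 via (A,hash)
  {BC}: card=10000; try (B,hash)→2120, (C,merge)→5720, (B,merge)→6140, (C,hash)→9160, (B,nl_idx)→14000, (C,nl)→40080 …(+1); best=2120 via (B,hash)
  {ACD}: card=10000; try (D,hash)→5800, (A,hash)→9800, (D,merge)→14400, (D,nl_idx)→19600, (A,merge)→74550, (D,nl)→201600 …(+1); best=5800 via (D,hash)
  {BCD}: card=100000; try (B,hash)→10320, (D,hash)→15320, (B,merge)→74840, (B,nl_idx)→139200, (D,merge)→153920, (D,nl_idx)→182120 …(+2); best=10320 via (B,hash)
  {ABC}: card=20000; try (B,hash)→3720, (A,hash)→12720, (B,merge)→13240, (B,nl_idx)→28600, (B,nl)→81600, (A,merge)→152470 …(+1); best=3720 via (B,hash)
  {ABCD}: card=200000; try (B,hash)→16920, (D,hash)→26920, (A,hash)→110920, (B,merge)→156440, (B,nl_idx)→275800, (D,merge)→325520 …(+5); best=16920 via (B,hash)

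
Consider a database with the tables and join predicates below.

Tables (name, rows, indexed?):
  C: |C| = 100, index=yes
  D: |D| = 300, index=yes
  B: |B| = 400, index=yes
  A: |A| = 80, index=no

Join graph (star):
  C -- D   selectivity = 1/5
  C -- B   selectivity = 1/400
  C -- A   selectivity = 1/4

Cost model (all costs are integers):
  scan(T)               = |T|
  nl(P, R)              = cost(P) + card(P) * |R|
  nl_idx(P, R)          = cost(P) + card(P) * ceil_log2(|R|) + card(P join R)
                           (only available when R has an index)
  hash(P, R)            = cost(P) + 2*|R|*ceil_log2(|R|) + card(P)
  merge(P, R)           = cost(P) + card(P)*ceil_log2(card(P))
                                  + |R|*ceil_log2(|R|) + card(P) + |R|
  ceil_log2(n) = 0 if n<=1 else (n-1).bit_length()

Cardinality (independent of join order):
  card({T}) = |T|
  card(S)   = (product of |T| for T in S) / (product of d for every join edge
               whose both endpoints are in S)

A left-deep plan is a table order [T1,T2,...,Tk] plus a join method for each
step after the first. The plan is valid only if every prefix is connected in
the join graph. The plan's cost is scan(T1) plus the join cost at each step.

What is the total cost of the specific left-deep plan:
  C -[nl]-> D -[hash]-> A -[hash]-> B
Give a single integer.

164420

step 1: scan C: cost=100, card=100
step 2: join D via nl
    card(P join D) = 100*300/(5) = 6000
    cost = 100 + 100*300 = 30100
step 3: join A via hash
    card(P join A) = 6000*80/(4) = 120000
    cost = 30100 + 2*80*7 + 6000 = 37220
step 4: join B via hash
    card(P join B) = 120000*400/(400) = 120000
    cost = 37220 + 2*400*9 + 120000 = 164420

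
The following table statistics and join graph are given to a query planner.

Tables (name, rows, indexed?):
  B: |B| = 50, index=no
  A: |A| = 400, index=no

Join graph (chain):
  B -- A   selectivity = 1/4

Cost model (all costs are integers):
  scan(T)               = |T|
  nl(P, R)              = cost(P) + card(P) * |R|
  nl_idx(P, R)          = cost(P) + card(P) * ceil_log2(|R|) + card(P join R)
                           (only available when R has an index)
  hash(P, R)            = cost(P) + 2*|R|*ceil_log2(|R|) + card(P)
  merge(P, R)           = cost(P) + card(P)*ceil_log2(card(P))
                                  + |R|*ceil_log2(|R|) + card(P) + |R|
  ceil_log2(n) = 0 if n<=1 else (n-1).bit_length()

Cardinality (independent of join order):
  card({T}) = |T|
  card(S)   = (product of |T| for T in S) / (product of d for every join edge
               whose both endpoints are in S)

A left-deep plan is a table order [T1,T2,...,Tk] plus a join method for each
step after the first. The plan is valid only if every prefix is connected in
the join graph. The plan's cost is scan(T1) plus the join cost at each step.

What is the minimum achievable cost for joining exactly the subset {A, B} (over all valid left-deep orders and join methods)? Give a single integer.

1400

Selinger DP over subsets of {A,B}:
  {B}: scan cost=50, card=50
  {A}: scan cost=400, card=400
  {AB}: card=5000; try (B,hash)→1400, (A,merge)→4400, (B,merge)→4750, (A,hash)→7300, (A,nl)→20050, (B,nl)→20400; best=1400 via (B,hash)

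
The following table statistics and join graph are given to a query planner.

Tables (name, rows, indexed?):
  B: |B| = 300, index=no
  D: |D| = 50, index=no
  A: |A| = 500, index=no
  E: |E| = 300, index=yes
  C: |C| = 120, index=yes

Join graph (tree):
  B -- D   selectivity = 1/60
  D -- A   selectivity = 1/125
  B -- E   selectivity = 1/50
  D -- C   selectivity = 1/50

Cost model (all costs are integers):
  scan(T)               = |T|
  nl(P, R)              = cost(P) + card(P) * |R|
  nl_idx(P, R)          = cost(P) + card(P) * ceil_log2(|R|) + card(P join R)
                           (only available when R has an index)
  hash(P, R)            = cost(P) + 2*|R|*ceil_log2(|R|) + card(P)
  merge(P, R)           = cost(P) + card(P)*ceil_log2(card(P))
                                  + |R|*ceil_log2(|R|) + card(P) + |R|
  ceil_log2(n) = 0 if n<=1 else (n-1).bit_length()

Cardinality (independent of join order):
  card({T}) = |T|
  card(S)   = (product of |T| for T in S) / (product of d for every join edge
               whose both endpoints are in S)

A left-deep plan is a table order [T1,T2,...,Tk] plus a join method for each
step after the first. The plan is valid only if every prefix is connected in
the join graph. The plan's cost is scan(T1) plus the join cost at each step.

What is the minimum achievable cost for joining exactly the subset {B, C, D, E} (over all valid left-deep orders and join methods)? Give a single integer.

Selinger DP over subsets of {B,C,D,E}:
  {B}: scan cost=300, card=300
  {D}: scan cost=50, card=50
  {E}: scan cost=300, card=300
  {C}: scan cost=120, card=120
  {BD}: card=250; try (D,hash)→1200, (B,merge)→3400, (D,merge)→3650, (B,hash)→5500, (B,nl)→15050, (D,nl)→15300; best=1200 via (D,hash)
  {BE}: card=1800; try (E,nl_idx)→4800, (E,hash)→6000, (B,hash)→6000, (E,merge)→6300, (B,merge)→6300, (E,nl)→90300 …(+1); best=4800 via (E,nl_idx)
  {CD}: card=120; try (C,nl_idx)→520, (D,hash)→840, (C,merge)→1360, (D,merge)→1430, (C,hash)→1780, (C,nl)→6050 …(+1); best=520 via (C,nl_idx)
  {BDE}: card=1500; try (E,nl_idx)→4950, (E,merge)→6450, (E,hash)→6850, (D,hash)→7200, (D,merge)→26750, (E,nl)→76200 …(+1); best=4950 via (E,nl_idx)
  {BCD}: card=600; try (C,hash)→3130, (C,nl_idx)→3550, (C,merge)→4410, (B,merge)→4480, (B,hash)→6040, (C,nl)→31200 …(+1); best=3130 via (C,hash)
  {BCDE}: card=3600; try (C,hash)→8130, (E,hash)→9130, (E,nl_idx)→12130, (E,merge)→12730, (C,nl_idx)→19050, (C,merge)→23910 …(+2); best=8130 via (C,hash)

8130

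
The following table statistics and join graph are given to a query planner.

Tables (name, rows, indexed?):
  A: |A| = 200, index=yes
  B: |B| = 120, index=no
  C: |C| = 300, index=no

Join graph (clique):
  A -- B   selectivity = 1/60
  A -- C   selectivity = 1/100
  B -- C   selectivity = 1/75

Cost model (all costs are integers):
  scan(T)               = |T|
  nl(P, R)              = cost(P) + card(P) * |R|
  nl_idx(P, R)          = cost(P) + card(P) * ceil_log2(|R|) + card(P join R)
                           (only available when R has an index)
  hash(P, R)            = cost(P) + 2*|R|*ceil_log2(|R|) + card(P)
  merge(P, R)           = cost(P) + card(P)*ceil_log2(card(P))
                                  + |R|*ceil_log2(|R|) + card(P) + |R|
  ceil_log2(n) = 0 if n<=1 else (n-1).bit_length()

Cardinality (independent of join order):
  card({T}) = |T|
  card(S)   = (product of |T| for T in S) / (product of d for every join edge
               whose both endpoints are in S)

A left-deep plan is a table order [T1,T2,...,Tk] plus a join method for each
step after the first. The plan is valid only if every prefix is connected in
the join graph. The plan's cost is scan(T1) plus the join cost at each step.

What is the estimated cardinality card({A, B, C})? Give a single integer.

16

Tables in S: A(200), B(120), C(300)
Edges inside S: A-B(d=60), A-C(d=100), B-C(d=75)
numerator = 200 * 120 * 300 = 7200000
denominator = 60 * 100 * 75 = 450000
card(S) = 7200000 / 450000 = 16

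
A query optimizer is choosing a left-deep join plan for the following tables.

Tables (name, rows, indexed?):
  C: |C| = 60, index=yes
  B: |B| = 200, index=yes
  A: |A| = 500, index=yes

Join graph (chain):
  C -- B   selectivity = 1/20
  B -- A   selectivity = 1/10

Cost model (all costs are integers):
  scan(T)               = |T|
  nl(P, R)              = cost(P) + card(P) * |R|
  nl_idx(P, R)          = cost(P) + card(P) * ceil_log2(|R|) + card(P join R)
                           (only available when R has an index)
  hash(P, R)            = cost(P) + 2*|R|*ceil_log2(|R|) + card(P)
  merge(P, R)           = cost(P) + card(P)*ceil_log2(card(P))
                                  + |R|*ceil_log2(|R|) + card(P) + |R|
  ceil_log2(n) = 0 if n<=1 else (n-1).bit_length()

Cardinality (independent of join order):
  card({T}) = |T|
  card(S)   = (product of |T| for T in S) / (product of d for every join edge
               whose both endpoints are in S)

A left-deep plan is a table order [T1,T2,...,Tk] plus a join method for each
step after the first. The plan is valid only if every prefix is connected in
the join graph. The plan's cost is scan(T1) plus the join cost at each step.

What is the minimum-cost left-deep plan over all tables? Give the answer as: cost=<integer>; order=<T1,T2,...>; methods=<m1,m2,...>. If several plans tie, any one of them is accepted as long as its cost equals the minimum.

Selinger DP (subsets sized 1..n):
  {C}: scan cost=60, card=60
  {B}: scan cost=200, card=200
  {A}: scan cost=500, card=500
  {BC}: card=600; try (C,hash)→1120, (B,nl_idx)→1140, (C,nl_idx)→2000, (B,merge)→2280, (C,merge)→2420, (B,hash)→3320 …(+2); best=1120 via (C,hash)
  {AB}: card=10000; try (B,hash)→4200, (A,merge)→7000, (B,merge)→7300, (A,hash)→9400, (A,nl_idx)→12000, (B,nl_idx)→14500 …(+2); best=4200 via (B,hash)
  {ABC}: card=30000; try (A,hash)→10720, (A,merge)→12720, (C,hash)→14920, (A,nl_idx)→36520, (C,nl_idx)→94200, (C,merge)→154620 …(+2); best=10720 via (A,hash)

cost=10720; order=B,C,A; methods=hash,hash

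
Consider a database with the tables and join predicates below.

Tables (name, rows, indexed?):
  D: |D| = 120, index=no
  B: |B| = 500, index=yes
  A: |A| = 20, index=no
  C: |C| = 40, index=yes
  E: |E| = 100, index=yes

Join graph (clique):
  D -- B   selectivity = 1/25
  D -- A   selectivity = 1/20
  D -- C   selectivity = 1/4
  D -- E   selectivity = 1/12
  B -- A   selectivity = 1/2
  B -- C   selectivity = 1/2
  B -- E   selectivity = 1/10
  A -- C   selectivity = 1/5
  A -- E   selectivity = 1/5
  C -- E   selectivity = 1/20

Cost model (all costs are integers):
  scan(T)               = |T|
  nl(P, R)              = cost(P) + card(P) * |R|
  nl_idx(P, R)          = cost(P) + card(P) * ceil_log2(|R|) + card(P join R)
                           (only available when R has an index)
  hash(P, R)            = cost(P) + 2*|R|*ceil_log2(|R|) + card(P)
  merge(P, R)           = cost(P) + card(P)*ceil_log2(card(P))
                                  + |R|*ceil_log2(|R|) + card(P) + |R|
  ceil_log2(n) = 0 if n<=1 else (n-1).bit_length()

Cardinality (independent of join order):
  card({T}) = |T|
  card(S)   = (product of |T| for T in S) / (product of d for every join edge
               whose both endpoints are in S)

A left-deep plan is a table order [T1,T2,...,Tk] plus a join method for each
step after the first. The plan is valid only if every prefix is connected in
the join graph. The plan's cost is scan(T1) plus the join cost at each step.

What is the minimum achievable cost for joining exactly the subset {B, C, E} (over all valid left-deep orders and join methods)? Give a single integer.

Selinger DP over subsets of {B,C,E}:
  {B}: scan cost=500, card=500
  {C}: scan cost=40, card=40
  {E}: scan cost=100, card=100
  {BC}: card=10000; try (C,hash)→1480, (B,merge)→5320, (C,merge)→5780, (B,hash)→9080, (B,nl_idx)→10400, (C,nl_idx)→13500 …(+2); best=1480 via (C,hash)
  {BE}: card=5000; try (E,hash)→2400, (B,merge)→5900, (B,nl_idx)→6000, (E,merge)→6300, (E,nl_idx)→9000, (B,hash)→9200 …(+2); best=2400 via (E,hash)
  {CE}: card=200; try (E,nl_idx)→520, (C,hash)→680, (C,nl_idx)→900, (E,merge)→1120, (C,merge)→1180, (E,hash)→1480 …(+2); best=520 via (E,nl_idx)
  {BCE}: card=5000; try (B,merge)→7320, (B,nl_idx)→7320, (C,hash)→7880, (B,hash)→9720, (E,hash)→12880, (C,nl_idx)→37400 …(+6); best=7320 via (B,merge)

7320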